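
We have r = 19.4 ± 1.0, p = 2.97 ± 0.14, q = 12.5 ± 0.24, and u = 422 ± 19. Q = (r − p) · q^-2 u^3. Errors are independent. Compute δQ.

Let w = r − p = 16.4. δw = √(δr² + δp²) = √(1.00 + 0.0196) = 1.01, so δw/w = 0.0615.
Q is then a monomial in w, q, u:
δQ/Q = √((δw/w)² + (-2·δq/q)² + (3·δu/u)²) = √(0.00378 + 0.00147 + 0.0182) = 0.153
Q = 7.9e+06, so δQ = 0.153 × 7.9e+06 = 1.21e+06.

1.21e+06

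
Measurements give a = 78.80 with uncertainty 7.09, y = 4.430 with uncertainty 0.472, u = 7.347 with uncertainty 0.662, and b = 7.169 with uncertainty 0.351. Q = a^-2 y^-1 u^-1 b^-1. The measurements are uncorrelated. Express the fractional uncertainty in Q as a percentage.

Since Q is a product/quotient, work with relative uncertainties:
  (-2·δa/a)² = (-2×0.0900)² = 0.0324;  (-1·δy/y)² = (-1×0.107)² = 0.0114;  (-1·δu/u)² = (-1×0.0901)² = 0.00812;  (-1·δb/b)² = (-1×0.0490)² = 0.00240
δQ/Q = √(0.0542) = 0.233

23.3%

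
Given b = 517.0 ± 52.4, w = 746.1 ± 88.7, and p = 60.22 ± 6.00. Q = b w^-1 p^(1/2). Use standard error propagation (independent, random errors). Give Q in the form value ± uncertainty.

Since Q is a product/quotient, work with relative uncertainties:
  (1·δb/b)² = (1×0.101)² = 0.0103;  (-1·δw/w)² = (-1×0.119)² = 0.0141;  (½·δp/p)² = (0.5×0.0996)² = 0.00248
δQ/Q = √(0.0269) = 0.164
Q = 5.377, so δQ = 0.164 × 5.377 = 0.882.

5.377 ± 0.882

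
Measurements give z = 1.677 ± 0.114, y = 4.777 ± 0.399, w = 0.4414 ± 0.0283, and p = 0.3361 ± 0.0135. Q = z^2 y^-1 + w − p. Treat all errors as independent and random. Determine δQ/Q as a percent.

14.3%

Let h = z^2·y^-1 = 0.5887. δh/h = √((2·δz/z)² + (-1·δy/y)²) = √(0.0185 + 0.00698) = 0.160, so δh = 0.0939.
Q = h + w − p: δQ = √(δh² + δw² + δp²) = √(0.00882 + 0.000801 + 0.000182) = 0.0990
Q = 0.6940, so δQ/Q = 0.0990/0.6940 = 0.143.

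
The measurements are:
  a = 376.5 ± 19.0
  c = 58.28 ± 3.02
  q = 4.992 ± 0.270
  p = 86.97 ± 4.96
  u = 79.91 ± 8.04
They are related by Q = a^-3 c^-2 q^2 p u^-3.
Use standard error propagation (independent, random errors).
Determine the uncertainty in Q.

Q is a product of powers, so relative uncertainties combine in quadrature:
  (-3·δa/a)² = (-3×0.0505)² = 0.0229;  (-2·δc/c)² = (-2×0.0518)² = 0.0107;  (2·δq/q)² = (2×0.0541)² = 0.0117;  (1·δp/p)² = (1×0.0570)² = 0.00325;  (-3·δu/u)² = (-3×0.101)² = 0.0911
δQ/Q = √(0.140) = 0.374
Q = 2.343e-14, so δQ = 0.374 × 2.343e-14 = 8.76e-15.

8.76e-15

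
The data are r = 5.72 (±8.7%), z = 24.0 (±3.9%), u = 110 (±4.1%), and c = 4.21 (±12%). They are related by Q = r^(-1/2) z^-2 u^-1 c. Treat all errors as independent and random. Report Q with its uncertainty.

Relative error in a monomial: (δQ/Q)² = Σ (nᵢ · δxᵢ/xᵢ)².
  (−½·δr/r)² = (-0.5×0.0870)² = 0.00189;  (-2·δz/z)² = (-2×0.0390)² = 0.00608;  (-1·δu/u)² = (-1×0.0410)² = 0.00168;  (1·δc/c)² = (1×0.120)² = 0.0144
δQ/Q = √(0.0241) = 0.155
Q = 2.78e-05, so δQ = 0.155 × 2.78e-05 = 4.31e-06.

(2.78 ± 0.431) × 10^-5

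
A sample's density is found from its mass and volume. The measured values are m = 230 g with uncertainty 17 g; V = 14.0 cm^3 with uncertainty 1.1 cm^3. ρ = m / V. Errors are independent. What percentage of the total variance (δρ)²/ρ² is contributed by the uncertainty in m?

46.9%

(δρ/ρ)² = (1·δm/m)² + (-1·δV/V)²
  m term: (1×0.0739)² = 0.00546
  V term: (-1×0.0786)² = 0.00617
Total = 0.0116. Share from m = 0.00546/0.0116 = 0.469.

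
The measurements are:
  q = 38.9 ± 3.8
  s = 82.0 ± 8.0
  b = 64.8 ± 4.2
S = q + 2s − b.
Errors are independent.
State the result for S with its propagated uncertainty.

138 ± 17.0

For a sum/difference, combine absolute errors in quadrature:
  (δq)² = 14.4;  (2·δs)² = 256;  (δb)² = 17.6
δS = √(288) = 17.0
S = 138.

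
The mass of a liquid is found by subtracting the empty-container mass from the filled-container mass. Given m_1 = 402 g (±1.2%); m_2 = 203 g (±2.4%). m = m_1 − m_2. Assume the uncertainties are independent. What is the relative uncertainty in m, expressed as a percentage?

Absolute uncertainties add in quadrature for a linear combination:
  (δm_1)² = 23.3;  (δm_2)² = 23.7
δm = √(47.0) = 6.86 g
m = 199 g, so δm/m = 6.86/199 = 0.0345.

3.45%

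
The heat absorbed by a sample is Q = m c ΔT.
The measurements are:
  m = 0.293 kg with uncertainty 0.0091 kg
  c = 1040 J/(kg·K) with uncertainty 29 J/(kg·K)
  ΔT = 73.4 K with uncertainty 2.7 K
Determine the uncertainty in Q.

Relative error in a monomial: (δQ/Q)² = Σ (nᵢ · δxᵢ/xᵢ)².
  (1·δm/m)² = (1×0.0311)² = 0.000965;  (1·δc/c)² = (1×0.0279)² = 0.000778;  (1·δΔT/ΔT)² = (1×0.0368)² = 0.00135
δQ/Q = √(0.00310) = 0.0556
Q = 22400 J, so δQ = 0.0556 × 22400 = 1240 J.

1240 J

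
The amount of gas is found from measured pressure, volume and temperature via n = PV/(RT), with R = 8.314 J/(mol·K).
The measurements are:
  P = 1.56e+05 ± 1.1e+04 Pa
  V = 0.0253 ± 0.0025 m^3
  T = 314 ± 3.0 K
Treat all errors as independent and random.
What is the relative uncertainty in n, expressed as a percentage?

Since n is a product/quotient, work with relative uncertainties:
  (1·δP/P)² = (1×0.0705)² = 0.00497;  (1·δV/V)² = (1×0.0988)² = 0.00976;  (-1·δT/T)² = (-1×0.00955)² = 9.13e-05
δn/n = √(0.0148) = 0.122

12.2%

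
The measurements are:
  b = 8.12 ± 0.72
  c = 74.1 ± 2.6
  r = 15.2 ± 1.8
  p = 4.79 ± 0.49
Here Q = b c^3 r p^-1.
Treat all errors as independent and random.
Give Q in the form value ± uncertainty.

Products/powers → add relative errors in quadrature, weighted by exponent:
  (1·δb/b)² = (1×0.0887)² = 0.00786;  (3·δc/c)² = (3×0.0351)² = 0.0111;  (1·δr/r)² = (1×0.118)² = 0.0140;  (-1·δp/p)² = (-1×0.102)² = 0.0105
δQ/Q = √(0.0434) = 0.208
Q = 1.05e+07, so δQ = 0.208 × 1.05e+07 = 2.18e+06.

(1.05 ± 0.218) × 10^7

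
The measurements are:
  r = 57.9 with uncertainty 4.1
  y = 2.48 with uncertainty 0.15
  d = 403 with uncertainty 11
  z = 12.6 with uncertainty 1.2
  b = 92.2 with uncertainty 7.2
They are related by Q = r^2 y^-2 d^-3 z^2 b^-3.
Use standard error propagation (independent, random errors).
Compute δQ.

Q is a product of powers, so relative uncertainties combine in quadrature:
  (2·δr/r)² = (2×0.0708)² = 0.0201;  (-2·δy/y)² = (-2×0.0605)² = 0.0146;  (-3·δd/d)² = (-3×0.0273)² = 0.00671;  (2·δz/z)² = (2×0.0952)² = 0.0363;  (-3·δb/b)² = (-3×0.0781)² = 0.0549
δQ/Q = √(0.133) = 0.364
Q = 1.69e-09, so δQ = 0.364 × 1.69e-09 = 6.14e-10.

6.14e-10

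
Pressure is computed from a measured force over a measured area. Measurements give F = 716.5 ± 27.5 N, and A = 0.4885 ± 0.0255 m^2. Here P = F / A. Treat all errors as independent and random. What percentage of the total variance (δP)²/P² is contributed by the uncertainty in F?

(δP/P)² = (1·δF/F)² + (-1·δA/A)²
  F term: (1×0.0384)² = 0.00147
  A term: (-1×0.0522)² = 0.00272
Total = 0.00420. Share from F = 0.00147/0.00420 = 0.351.

35.1%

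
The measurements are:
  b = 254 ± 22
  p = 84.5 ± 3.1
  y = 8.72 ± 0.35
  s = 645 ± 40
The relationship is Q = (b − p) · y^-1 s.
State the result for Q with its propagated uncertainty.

Let u = b − p = 170. δu = √(δb² + δp²) = √(484 + 9.61) = 22.2, so δu/u = 0.131.
Q is then a monomial in u, y, s:
δQ/Q = √((δu/u)² + (-1·δy/y)² + (1·δs/s)²) = √(0.0172 + 0.00161 + 0.00385) = 0.150
Q = 12500, so δQ = 0.150 × 12500 = 1890.

12500 ± 1890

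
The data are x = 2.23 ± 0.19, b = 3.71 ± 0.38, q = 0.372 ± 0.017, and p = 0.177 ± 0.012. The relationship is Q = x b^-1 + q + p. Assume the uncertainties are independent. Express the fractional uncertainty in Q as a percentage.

7.19%

Let w = x·b^-1 = 0.601. δw/w = √((1·δx/x)² + (-1·δb/b)²) = √(0.00726 + 0.0105) = 0.133, so δw = 0.0801.
Q = w + q + p: δQ = √(δw² + δq² + δp²) = √(0.00641 + 0.000289 + 0.000144) = 0.0827
Q = 1.15, so δQ/Q = 0.0827/1.15 = 0.0719.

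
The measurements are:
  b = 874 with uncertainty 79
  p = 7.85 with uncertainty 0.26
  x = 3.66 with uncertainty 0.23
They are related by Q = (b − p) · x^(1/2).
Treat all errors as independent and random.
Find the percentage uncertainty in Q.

9.65%

Let u = b − p = 866. δu = √(δb² + δp²) = √(6240 + 0.0676) = 79.0, so δu/u = 0.0912.
Q is then a monomial in u, x:
δQ/Q = √((δu/u)² + (½·δx/x)²) = √(0.00832 + 0.000987) = 0.0965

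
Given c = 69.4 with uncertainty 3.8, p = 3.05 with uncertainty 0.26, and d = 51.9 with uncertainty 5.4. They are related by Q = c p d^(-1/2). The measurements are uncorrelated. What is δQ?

Relative error in a monomial: (δQ/Q)² = Σ (nᵢ · δxᵢ/xᵢ)².
  (1·δc/c)² = (1×0.0548)² = 0.00300;  (1·δp/p)² = (1×0.0852)² = 0.00727;  (−½·δd/d)² = (-0.5×0.104)² = 0.00271
δQ/Q = √(0.0130) = 0.114
Q = 29.4, so δQ = 0.114 × 29.4 = 3.35.

3.35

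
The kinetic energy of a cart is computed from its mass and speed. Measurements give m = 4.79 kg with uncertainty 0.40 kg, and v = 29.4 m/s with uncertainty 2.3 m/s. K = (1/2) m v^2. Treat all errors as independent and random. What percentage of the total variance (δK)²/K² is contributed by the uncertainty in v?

77.8%

(δK/K)² = (1·δm/m)² + (2·δv/v)²
  m term: (1×0.0835)² = 0.00697
  v term: (2×0.0782)² = 0.0245
Total = 0.0315. Share from v = 0.0245/0.0315 = 0.778.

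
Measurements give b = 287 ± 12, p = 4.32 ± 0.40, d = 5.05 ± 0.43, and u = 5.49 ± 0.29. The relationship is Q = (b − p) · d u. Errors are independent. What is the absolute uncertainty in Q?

Let w = b − p = 283. δw = √(δb² + δp²) = √(144 + 0.160) = 12.0, so δw/w = 0.0425.
Q is then a monomial in w, d, u:
δQ/Q = √((δw/w)² + (1·δd/d)² + (1·δu/u)²) = √(0.00180 + 0.00725 + 0.00279) = 0.109
Q = 7840, so δQ = 0.109 × 7840 = 853.

853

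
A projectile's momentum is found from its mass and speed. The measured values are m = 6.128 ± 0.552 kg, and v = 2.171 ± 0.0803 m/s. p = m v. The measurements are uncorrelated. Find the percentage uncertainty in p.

9.74%

Each factor contributes (exponent × relative error)² to (δp/p)²:
  (1·δm/m)² = (1×0.0901)² = 0.00811;  (1·δv/v)² = (1×0.0370)² = 0.00137
δp/p = √(0.00948) = 0.0974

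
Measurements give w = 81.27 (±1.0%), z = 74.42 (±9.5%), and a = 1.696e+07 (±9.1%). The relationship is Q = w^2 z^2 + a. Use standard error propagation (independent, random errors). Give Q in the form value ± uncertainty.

Let p = w^2·z^2 = 3.658e+07. δp/p = √((2·δw/w)² + (2·δz/z)²) = √(0.000400 + 0.0361) = 0.191, so δp = 6.99e+06.
Q = p + a: δQ = √(δp² + δa²) = √(4.88e+13 + 2.38e+12) = 7.16e+06
Q = 5.354e+07.

(5.354 ± 0.716) × 10^7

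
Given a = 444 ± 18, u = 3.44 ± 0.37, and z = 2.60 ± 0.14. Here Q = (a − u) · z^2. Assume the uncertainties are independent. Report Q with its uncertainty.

2980 ± 343

Let w = a − u = 441. δw = √(δa² + δu²) = √(324 + 0.137) = 18.0, so δw/w = 0.0409.
Q is then a monomial in w, z:
δQ/Q = √((δw/w)² + (2·δz/z)²) = √(0.00167 + 0.0116) = 0.115
Q = 2980, so δQ = 0.115 × 2980 = 343.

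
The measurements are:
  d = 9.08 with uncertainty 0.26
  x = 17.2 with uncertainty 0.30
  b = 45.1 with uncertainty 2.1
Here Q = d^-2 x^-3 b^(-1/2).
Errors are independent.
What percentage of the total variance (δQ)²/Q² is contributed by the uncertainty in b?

(δQ/Q)² = (-2·δd/d)² + (-3·δx/x)² + (−½·δb/b)²
  d term: (-2×0.0286)² = 0.00328
  x term: (-3×0.0174)² = 0.00274
  b term: (-0.5×0.0466)² = 0.000542
Total = 0.00656. Share from b = 0.000542/0.00656 = 0.0826.

8.26%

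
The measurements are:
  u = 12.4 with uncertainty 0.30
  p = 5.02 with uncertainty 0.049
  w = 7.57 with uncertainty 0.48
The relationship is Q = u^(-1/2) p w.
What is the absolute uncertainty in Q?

0.705

Each factor contributes (exponent × relative error)² to (δQ/Q)²:
  (−½·δu/u)² = (-0.5×0.0242)² = 0.000146;  (1·δp/p)² = (1×0.00976)² = 9.53e-05;  (1·δw/w)² = (1×0.0634)² = 0.00402
δQ/Q = √(0.00426) = 0.0653
Q = 10.8, so δQ = 0.0653 × 10.8 = 0.705.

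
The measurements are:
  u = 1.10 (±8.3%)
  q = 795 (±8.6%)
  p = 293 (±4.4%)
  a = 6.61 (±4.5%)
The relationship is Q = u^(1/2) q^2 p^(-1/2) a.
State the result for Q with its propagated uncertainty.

Relative error in a monomial: (δQ/Q)² = Σ (nᵢ · δxᵢ/xᵢ)².
  (½·δu/u)² = (0.5×0.0830)² = 0.00172;  (2·δq/q)² = (2×0.0860)² = 0.0296;  (−½·δp/p)² = (-0.5×0.0440)² = 0.000484;  (1·δa/a)² = (1×0.0450)² = 0.00202
δQ/Q = √(0.0338) = 0.184
Q = 2.56e+05, so δQ = 0.184 × 2.56e+05 = 47100.

(2.56 ± 0.471) × 10^5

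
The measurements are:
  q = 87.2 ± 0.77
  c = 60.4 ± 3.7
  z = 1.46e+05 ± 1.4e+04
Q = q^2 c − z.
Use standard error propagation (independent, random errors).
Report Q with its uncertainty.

Let p = q^2·c = 4.59e+05. δp/p = √((2·δq/q)² + (1·δc/c)²) = √(0.000312 + 0.00375) = 0.0638, so δp = 29300.
Q = p − z: δQ = √(δp² + δz²) = √(8.57e+08 + 1.96e+08) = 32500
Q = 3.13e+05.

(3.13 ± 0.325) × 10^5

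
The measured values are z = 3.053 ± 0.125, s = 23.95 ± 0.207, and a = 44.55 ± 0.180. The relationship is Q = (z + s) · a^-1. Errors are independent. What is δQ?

Let u = z + s = 27.00. δu = √(δz² + δs²) = √(0.0156 + 0.0428) = 0.242, so δu/u = 0.00896.
Q is then a monomial in u, a:
δQ/Q = √((δu/u)² + (-1·δa/a)²) = √(8.02e-05 + 1.63e-05) = 0.00982
Q = 0.6061, so δQ = 0.00982 × 0.6061 = 0.00595.

0.00595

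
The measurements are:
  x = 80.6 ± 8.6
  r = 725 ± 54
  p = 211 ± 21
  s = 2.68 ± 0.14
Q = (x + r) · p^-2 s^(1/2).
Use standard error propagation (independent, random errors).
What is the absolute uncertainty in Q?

0.00628

Let u = x + r = 806. δu = √(δx² + δr²) = √(74.0 + 2920) = 54.7, so δu/u = 0.0679.
Q is then a monomial in u, p, s:
δQ/Q = √((δu/u)² + (-2·δp/p)² + (½·δs/s)²) = √(0.00461 + 0.0396 + 0.000682) = 0.212
Q = 0.0296, so δQ = 0.212 × 0.0296 = 0.00628.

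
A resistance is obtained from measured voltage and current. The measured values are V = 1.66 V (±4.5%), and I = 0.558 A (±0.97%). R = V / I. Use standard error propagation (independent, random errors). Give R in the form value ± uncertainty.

2.97 ± 0.137 Ω

Since R is a product/quotient, work with relative uncertainties:
  (1·δV/V)² = (1×0.0450)² = 0.00202;  (-1·δI/I)² = (-1×0.00970)² = 9.41e-05
δR/R = √(0.00212) = 0.0460
R = 2.97 Ω, so δR = 0.0460 × 2.97 = 0.137 Ω.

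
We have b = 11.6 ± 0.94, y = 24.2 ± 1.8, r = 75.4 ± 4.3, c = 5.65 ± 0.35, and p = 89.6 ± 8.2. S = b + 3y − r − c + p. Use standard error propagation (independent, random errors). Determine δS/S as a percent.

11.6%

Absolute uncertainties add in quadrature for a linear combination:
  (δb)² = 0.884;  (3·δy)² = 29.2;  (δr)² = 18.5;  (δc)² = 0.122;  (δp)² = 67.2
δS = √(116) = 10.8
S = 92.7, so δS/S = 10.8/92.7 = 0.116.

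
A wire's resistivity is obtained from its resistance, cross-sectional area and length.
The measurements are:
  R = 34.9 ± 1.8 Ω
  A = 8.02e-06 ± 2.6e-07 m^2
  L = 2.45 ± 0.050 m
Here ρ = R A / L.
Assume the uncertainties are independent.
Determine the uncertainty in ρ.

Since ρ is a product/quotient, work with relative uncertainties:
  (1·δR/R)² = (1×0.0516)² = 0.00266;  (1·δA/A)² = (1×0.0324)² = 0.00105;  (-1·δL/L)² = (-1×0.0204)² = 0.000416
δρ/ρ = √(0.00413) = 0.0642
ρ = 0.000114 Ω·m, so δρ = 0.0642 × 0.000114 = 7.34e-06 Ω·m.

7.34e-06 Ω·m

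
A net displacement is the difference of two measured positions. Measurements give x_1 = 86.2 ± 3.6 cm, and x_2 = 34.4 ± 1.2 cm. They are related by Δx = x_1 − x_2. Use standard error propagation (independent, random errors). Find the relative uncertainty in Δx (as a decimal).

0.0733

Each term contributes (cᵢ δxᵢ)² to (δΔx)²:
  (δx_1)² = 13.0;  (δx_2)² = 1.44
δΔx = √(14.4) = 3.79 cm
Δx = 51.8 cm, so δΔx/Δx = 3.79/51.8 = 0.0733.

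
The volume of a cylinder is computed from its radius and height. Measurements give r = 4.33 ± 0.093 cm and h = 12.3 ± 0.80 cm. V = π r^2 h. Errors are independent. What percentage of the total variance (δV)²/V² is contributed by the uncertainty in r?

30.4%

(δV/V)² = (2·δr/r)² + (1·δh/h)²
  r term: (2×0.0215)² = 0.00185
  h term: (1×0.0650)² = 0.00423
Total = 0.00608. Share from r = 0.00185/0.00608 = 0.304.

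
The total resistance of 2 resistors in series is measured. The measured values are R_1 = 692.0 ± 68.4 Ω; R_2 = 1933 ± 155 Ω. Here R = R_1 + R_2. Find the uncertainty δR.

Absolute uncertainties add in quadrature for a linear combination:
  (δR_1)² = 4680;  (δR_2)² = 24000
δR = √(28700) = 169 Ω

169 Ω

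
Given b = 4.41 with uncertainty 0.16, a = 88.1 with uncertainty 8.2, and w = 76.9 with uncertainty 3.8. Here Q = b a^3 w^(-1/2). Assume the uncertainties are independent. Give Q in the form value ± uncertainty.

Q is a product of powers, so relative uncertainties combine in quadrature:
  (1·δb/b)² = (1×0.0363)² = 0.00132;  (3·δa/a)² = (3×0.0931)² = 0.0780;  (−½·δw/w)² = (-0.5×0.0494)² = 0.000610
δQ/Q = √(0.0799) = 0.283
Q = 3.44e+05, so δQ = 0.283 × 3.44e+05 = 97200.

(3.44 ± 0.972) × 10^5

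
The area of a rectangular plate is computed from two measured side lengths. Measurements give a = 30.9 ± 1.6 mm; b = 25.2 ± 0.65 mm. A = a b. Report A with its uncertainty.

Relative error in a monomial: (δA/A)² = Σ (nᵢ · δxᵢ/xᵢ)².
  (1·δa/a)² = (1×0.0518)² = 0.00268;  (1·δb/b)² = (1×0.0258)² = 0.000665
δA/A = √(0.00335) = 0.0578
A = 779 mm^2, so δA = 0.0578 × 779 = 45.0 mm^2.

779 ± 45.0 mm^2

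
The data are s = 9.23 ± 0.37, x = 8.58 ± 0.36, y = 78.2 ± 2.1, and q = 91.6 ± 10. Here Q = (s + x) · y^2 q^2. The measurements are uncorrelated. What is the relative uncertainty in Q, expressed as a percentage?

22.7%

Let u = s + x = 17.8. δu = √(δs² + δx²) = √(0.137 + 0.130) = 0.516, so δu/u = 0.0290.
Q is then a monomial in u, y, q:
δQ/Q = √((δu/u)² + (2·δy/y)² + (2·δq/q)²) = √(0.000840 + 0.00288 + 0.0477) = 0.227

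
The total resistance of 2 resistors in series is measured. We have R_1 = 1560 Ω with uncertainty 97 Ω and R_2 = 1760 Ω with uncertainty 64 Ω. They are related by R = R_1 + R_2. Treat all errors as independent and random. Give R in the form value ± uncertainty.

Each term contributes (cᵢ δxᵢ)² to (δR)²:
  (δR_1)² = 9410;  (δR_2)² = 4100
δR = √(13500) = 116 Ω
R = 3320 Ω.

3320 ± 116 Ω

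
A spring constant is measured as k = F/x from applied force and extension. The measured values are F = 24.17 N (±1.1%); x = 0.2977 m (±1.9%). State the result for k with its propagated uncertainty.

For a monomial k ∝ F, x^-1, fractional errors add in quadrature:
  (1·δF/F)² = (1×0.0110)² = 0.000121;  (-1·δx/x)² = (-1×0.0190)² = 0.000361
δk/k = √(0.000482) = 0.0220
k = 81.19 N/m, so δk = 0.0220 × 81.19 = 1.78 N/m.

81.19 ± 1.78 N/m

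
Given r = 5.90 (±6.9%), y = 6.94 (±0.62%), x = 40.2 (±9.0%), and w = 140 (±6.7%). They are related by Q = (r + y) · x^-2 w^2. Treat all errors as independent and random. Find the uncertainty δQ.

Let u = r + y = 12.8. δu = √(δr² + δy²) = √(0.166 + 0.00185) = 0.409, so δu/u = 0.0319.
Q is then a monomial in u, x, w:
δQ/Q = √((δu/u)² + (-2·δx/x)² + (2·δw/w)²) = √(0.00102 + 0.0324 + 0.0180) = 0.227
Q = 156, so δQ = 0.227 × 156 = 35.3.

35.3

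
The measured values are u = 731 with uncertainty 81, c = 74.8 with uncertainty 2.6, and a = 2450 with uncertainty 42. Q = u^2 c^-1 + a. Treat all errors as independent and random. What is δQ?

1600

Let p = u^2·c^-1 = 7140. δp/p = √((2·δu/u)² + (-1·δc/c)²) = √(0.0491 + 0.00121) = 0.224, so δp = 1600.
Q = p + a: δQ = √(δp² + δa²) = √(2.57e+06 + 1760) = 1600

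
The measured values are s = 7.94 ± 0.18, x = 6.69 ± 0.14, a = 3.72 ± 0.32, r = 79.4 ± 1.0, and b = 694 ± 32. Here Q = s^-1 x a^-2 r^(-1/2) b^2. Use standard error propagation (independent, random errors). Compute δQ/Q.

Relative error in a monomial: (δQ/Q)² = Σ (nᵢ · δxᵢ/xᵢ)².
  (-1·δs/s)² = (-1×0.0227)² = 0.000514;  (1·δx/x)² = (1×0.0209)² = 0.000438;  (-2·δa/a)² = (-2×0.0860)² = 0.0296;  (−½·δr/r)² = (-0.5×0.0126)² = 3.97e-05;  (2·δb/b)² = (2×0.0461)² = 0.00850
δQ/Q = √(0.0391) = 0.198

0.198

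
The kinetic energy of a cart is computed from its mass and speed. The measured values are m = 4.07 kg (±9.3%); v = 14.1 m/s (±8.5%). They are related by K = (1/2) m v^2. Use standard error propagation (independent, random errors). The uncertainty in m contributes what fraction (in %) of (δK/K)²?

23.0%

(δK/K)² = (1·δm/m)² + (2·δv/v)²
  m term: (1×0.0930)² = 0.00865
  v term: (2×0.0850)² = 0.0289
Total = 0.0375. Share from m = 0.00865/0.0375 = 0.230.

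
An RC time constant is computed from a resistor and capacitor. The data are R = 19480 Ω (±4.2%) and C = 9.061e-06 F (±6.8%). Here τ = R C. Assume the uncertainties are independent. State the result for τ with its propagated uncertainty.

Each factor contributes (exponent × relative error)² to (δτ/τ)²:
  (1·δR/R)² = (1×0.0420)² = 0.00176;  (1·δC/C)² = (1×0.0680)² = 0.00462
δτ/τ = √(0.00639) = 0.0799
τ = 0.1765 s, so δτ = 0.0799 × 0.1765 = 0.0141 s.

0.1765 ± 0.0141 s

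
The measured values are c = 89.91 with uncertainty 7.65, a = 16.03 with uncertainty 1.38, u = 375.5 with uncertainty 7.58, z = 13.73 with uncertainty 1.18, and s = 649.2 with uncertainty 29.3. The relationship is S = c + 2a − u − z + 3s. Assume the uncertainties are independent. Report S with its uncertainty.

1680 ± 88.6

Absolute uncertainties add in quadrature for a linear combination:
  (δc)² = 58.5;  (2·δa)² = 7.62;  (δu)² = 57.5;  (δz)² = 1.39;  (3·δs)² = 7730
δS = √(7850) = 88.6
S = 1680.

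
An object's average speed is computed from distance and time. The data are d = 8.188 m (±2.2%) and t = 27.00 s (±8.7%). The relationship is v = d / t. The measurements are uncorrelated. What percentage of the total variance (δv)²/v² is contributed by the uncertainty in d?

(δv/v)² = (1·δd/d)² + (-1·δt/t)²
  d term: (1×0.0220)² = 0.000484
  t term: (-1×0.0870)² = 0.00757
Total = 0.00805. Share from d = 0.000484/0.00805 = 0.0601.

6.01%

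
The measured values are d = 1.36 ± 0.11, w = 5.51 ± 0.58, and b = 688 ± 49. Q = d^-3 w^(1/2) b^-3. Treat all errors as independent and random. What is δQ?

Products/powers → add relative errors in quadrature, weighted by exponent:
  (-3·δd/d)² = (-3×0.0809)² = 0.0589;  (½·δw/w)² = (0.5×0.105)² = 0.00277;  (-3·δb/b)² = (-3×0.0712)² = 0.0457
δQ/Q = √(0.107) = 0.328
Q = 2.87e-09, so δQ = 0.328 × 2.87e-09 = 9.39e-10.

9.39e-10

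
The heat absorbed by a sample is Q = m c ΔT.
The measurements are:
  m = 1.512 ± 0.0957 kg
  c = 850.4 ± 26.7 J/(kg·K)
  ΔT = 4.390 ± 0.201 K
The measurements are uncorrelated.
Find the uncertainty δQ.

Products/powers → add relative errors in quadrature, weighted by exponent:
  (1·δm/m)² = (1×0.0633)² = 0.00401;  (1·δc/c)² = (1×0.0314)² = 0.000986;  (1·δΔT/ΔT)² = (1×0.0458)² = 0.00210
δQ/Q = √(0.00709) = 0.0842
Q = 5645 J, so δQ = 0.0842 × 5645 = 475 J.

475 J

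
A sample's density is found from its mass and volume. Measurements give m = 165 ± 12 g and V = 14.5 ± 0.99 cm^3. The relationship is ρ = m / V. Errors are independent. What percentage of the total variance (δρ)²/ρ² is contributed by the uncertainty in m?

(δρ/ρ)² = (1·δm/m)² + (-1·δV/V)²
  m term: (1×0.0727)² = 0.00529
  V term: (-1×0.0683)² = 0.00466
Total = 0.00995. Share from m = 0.00529/0.00995 = 0.532.

53.2%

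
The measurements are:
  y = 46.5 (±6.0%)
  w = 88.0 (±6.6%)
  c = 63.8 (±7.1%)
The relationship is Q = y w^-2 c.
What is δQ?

0.0618

Since Q is a product/quotient, work with relative uncertainties:
  (1·δy/y)² = (1×0.0600)² = 0.00360;  (-2·δw/w)² = (-2×0.0660)² = 0.0174;  (1·δc/c)² = (1×0.0710)² = 0.00504
δQ/Q = √(0.0261) = 0.161
Q = 0.383, so δQ = 0.161 × 0.383 = 0.0618.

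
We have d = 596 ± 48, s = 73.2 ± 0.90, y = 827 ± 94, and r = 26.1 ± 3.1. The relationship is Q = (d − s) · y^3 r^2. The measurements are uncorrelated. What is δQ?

8.57e+13

Let u = d − s = 523. δu = √(δd² + δs²) = √(2300 + 0.810) = 48.0, so δu/u = 0.0918.
Q is then a monomial in u, y, r:
δQ/Q = √((δu/u)² + (3·δy/y)² + (2·δr/r)²) = √(0.00843 + 0.116 + 0.0564) = 0.426
Q = 2.01e+14, so δQ = 0.426 × 2.01e+14 = 8.57e+13.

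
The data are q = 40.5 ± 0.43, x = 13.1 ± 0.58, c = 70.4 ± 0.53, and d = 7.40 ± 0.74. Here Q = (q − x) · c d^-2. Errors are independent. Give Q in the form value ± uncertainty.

Let u = q − x = 27.4. δu = √(δq² + δx²) = √(0.185 + 0.336) = 0.722, so δu/u = 0.0264.
Q is then a monomial in u, c, d:
δQ/Q = √((δu/u)² + (1·δc/c)² + (-2·δd/d)²) = √(0.000694 + 5.67e-05 + 0.0400) = 0.202
Q = 35.2, so δQ = 0.202 × 35.2 = 7.11.

35.2 ± 7.11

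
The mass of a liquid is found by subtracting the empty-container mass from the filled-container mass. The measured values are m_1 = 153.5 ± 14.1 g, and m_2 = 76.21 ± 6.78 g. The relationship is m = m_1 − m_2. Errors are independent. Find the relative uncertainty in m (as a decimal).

0.202

m is a linear combination, so absolute uncertainties add in quadrature:
  (δm_1)² = 199;  (δm_2)² = 46.0
δm = √(245) = 15.6 g
m = 77.29 g, so δm/m = 15.6/77.29 = 0.202.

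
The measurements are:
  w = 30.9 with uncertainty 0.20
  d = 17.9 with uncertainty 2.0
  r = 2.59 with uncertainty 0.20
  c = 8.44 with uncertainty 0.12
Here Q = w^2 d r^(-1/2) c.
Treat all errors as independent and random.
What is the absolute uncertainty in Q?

Since Q is a product/quotient, work with relative uncertainties:
  (2·δw/w)² = (2×0.00647)² = 0.000168;  (1·δd/d)² = (1×0.112)² = 0.0125;  (−½·δr/r)² = (-0.5×0.0772)² = 0.00149;  (1·δc/c)² = (1×0.0142)² = 0.000202
δQ/Q = √(0.0143) = 0.120
Q = 89600, so δQ = 0.120 × 89600 = 10700.

10700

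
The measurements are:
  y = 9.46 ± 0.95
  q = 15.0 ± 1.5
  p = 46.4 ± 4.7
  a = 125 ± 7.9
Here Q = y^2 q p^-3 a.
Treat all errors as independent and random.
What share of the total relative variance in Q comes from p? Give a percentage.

63.0%

(δQ/Q)² = (2·δy/y)² + (1·δq/q)² + (-3·δp/p)² + (1·δa/a)²
  y term: (2×0.100)² = 0.0403
  q term: (1×0.100)² = 0.0100
  p term: (-3×0.101)² = 0.0923
  a term: (1×0.0632)² = 0.00399
Total = 0.147. Share from p = 0.0923/0.147 = 0.630.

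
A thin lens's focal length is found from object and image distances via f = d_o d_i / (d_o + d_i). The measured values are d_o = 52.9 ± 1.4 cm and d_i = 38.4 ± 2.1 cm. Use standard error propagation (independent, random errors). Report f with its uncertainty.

22.2 ± 0.747 cm

∂f/∂d_o = (d_i/(d_o+d_i))² = 0.177;  ∂f/∂d_i = (d_o/(d_o+d_i))² = 0.336
δf = √((∂f/∂d_o · δd_o)² + (∂f/∂d_i · δd_i)²) = √(0.0613 + 0.497) = 0.747 cm
f = 22.2 cm.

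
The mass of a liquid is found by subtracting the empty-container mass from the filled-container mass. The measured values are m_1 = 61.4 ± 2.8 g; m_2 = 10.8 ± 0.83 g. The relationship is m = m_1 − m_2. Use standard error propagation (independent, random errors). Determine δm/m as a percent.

Sums and differences: (δm)² = Σ (cᵢ δxᵢ)².
  (δm_1)² = 7.84;  (δm_2)² = 0.689
δm = √(8.53) = 2.92 g
m = 50.6 g, so δm/m = 2.92/50.6 = 0.0577.

5.77%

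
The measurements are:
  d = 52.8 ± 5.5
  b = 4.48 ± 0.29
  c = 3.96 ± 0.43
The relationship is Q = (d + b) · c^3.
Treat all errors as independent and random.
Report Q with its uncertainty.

3560 ± 1210

Let u = d + b = 57.3. δu = √(δd² + δb²) = √(30.2 + 0.0841) = 5.51, so δu/u = 0.0962.
Q is then a monomial in u, c:
δQ/Q = √((δu/u)² + (3·δc/c)²) = √(0.00925 + 0.106) = 0.340
Q = 3560, so δQ = 0.340 × 3560 = 1210.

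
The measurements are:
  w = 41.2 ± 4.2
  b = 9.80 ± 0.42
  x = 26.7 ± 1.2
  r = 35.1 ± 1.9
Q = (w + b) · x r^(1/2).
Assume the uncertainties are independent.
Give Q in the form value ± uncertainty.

Let u = w + b = 51.0. δu = √(δw² + δb²) = √(17.6 + 0.176) = 4.22, so δu/u = 0.0828.
Q is then a monomial in u, x, r:
δQ/Q = √((δu/u)² + (1·δx/x)² + (½·δr/r)²) = √(0.00685 + 0.00202 + 0.000733) = 0.0980
Q = 8070, so δQ = 0.0980 × 8070 = 791.

8070 ± 791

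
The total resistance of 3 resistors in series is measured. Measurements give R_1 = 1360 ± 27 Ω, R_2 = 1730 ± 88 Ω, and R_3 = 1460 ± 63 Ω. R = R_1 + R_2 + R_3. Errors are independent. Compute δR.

112 Ω

Sums and differences: (δR)² = Σ (cᵢ δxᵢ)².
  (δR_1)² = 729;  (δR_2)² = 7740;  (δR_3)² = 3970
δR = √(12400) = 112 Ω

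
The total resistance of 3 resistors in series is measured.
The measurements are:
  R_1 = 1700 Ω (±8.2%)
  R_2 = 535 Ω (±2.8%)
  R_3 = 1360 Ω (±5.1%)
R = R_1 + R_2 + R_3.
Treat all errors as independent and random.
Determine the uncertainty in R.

156 Ω

Sums and differences: (δR)² = Σ (cᵢ δxᵢ)².
  (δR_1)² = 19400;  (δR_2)² = 224;  (δR_3)² = 4810
δR = √(24500) = 156 Ω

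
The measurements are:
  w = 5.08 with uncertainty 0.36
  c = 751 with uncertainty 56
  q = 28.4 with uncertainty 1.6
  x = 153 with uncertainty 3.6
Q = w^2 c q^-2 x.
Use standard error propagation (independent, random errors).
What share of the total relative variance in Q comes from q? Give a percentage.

(δQ/Q)² = (2·δw/w)² + (1·δc/c)² + (-2·δq/q)² + (1·δx/x)²
  w term: (2×0.0709)² = 0.0201
  c term: (1×0.0746)² = 0.00556
  q term: (-2×0.0563)² = 0.0127
  x term: (1×0.0235)² = 0.000554
Total = 0.0389. Share from q = 0.0127/0.0389 = 0.326.

32.6%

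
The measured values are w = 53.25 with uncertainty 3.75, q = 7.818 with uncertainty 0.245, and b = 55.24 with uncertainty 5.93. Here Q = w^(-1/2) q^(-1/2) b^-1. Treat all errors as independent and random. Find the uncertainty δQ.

0.000101

Q is a product of powers, so relative uncertainties combine in quadrature:
  (−½·δw/w)² = (-0.5×0.0704)² = 0.00124;  (−½·δq/q)² = (-0.5×0.0313)² = 0.000246;  (-1·δb/b)² = (-1×0.107)² = 0.0115
δQ/Q = √(0.0130) = 0.114
Q = 0.0008872, so δQ = 0.114 × 0.0008872 = 0.000101.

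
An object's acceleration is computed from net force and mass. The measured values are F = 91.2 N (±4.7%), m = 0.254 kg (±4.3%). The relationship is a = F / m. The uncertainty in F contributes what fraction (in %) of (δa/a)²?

54.4%

(δa/a)² = (1·δF/F)² + (-1·δm/m)²
  F term: (1×0.0470)² = 0.00221
  m term: (-1×0.0430)² = 0.00185
Total = 0.00406. Share from F = 0.00221/0.00406 = 0.544.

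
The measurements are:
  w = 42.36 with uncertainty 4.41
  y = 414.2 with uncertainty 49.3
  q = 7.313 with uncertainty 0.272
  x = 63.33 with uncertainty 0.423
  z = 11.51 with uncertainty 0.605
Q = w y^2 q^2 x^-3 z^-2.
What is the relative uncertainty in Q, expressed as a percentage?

29.1%

For a monomial Q ∝ w, y^2, q^2, x^-3, z^-2, fractional errors add in quadrature:
  (1·δw/w)² = (1×0.104)² = 0.0108;  (2·δy/y)² = (2×0.119)² = 0.0567;  (2·δq/q)² = (2×0.0372)² = 0.00553;  (-3·δx/x)² = (-3×0.00668)² = 0.000402;  (-2·δz/z)² = (-2×0.0526)² = 0.0111
δQ/Q = √(0.0845) = 0.291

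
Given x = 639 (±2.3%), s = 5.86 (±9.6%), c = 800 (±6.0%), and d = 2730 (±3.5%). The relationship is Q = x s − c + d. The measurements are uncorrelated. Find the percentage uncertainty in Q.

6.78%

Let p = x·s = 3740. δp/p = √((1·δx/x)² + (1·δs/s)²) = √(0.000529 + 0.00922) = 0.0987, so δp = 370.
Q = p − c + d: δQ = √(δp² + δc² + δd²) = √(1.37e+05 + 2300 + 9130) = 385
Q = 5670, so δQ/Q = 385/5670 = 0.0678.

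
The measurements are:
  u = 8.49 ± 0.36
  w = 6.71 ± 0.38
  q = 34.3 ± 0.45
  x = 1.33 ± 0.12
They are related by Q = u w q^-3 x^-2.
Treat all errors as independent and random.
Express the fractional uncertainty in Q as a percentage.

For a monomial Q ∝ u, w, q^-3, x^-2, fractional errors add in quadrature:
  (1·δu/u)² = (1×0.0424)² = 0.00180;  (1·δw/w)² = (1×0.0566)² = 0.00321;  (-3·δq/q)² = (-3×0.0131)² = 0.00155;  (-2·δx/x)² = (-2×0.0902)² = 0.0326
δQ/Q = √(0.0391) = 0.198

19.8%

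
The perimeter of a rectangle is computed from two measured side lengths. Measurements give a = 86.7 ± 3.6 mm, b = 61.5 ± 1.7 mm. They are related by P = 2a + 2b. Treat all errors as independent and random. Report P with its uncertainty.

296 ± 7.96 mm

Sums and differences: (δP)² = Σ (cᵢ δxᵢ)².
  (2·δa)² = 51.8;  (2·δb)² = 11.6
δP = √(63.4) = 7.96 mm
P = 296 mm.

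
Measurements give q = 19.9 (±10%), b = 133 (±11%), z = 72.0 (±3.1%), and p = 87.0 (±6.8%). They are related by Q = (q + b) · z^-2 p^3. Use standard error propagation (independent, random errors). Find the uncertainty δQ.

4550

Let u = q + b = 153. δu = √(δq² + δb²) = √(3.96 + 214) = 14.8, so δu/u = 0.0966.
Q is then a monomial in u, z, p:
δQ/Q = √((δu/u)² + (-2·δz/z)² + (3·δp/p)²) = √(0.00932 + 0.00384 + 0.0416) = 0.234
Q = 19400, so δQ = 0.234 × 19400 = 4550.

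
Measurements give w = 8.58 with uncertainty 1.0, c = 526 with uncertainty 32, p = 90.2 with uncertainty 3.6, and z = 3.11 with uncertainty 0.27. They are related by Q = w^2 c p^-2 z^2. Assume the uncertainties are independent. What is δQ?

For a monomial Q ∝ w^2, c, p^-2, z^2, fractional errors add in quadrature:
  (2·δw/w)² = (2×0.117)² = 0.0543;  (1·δc/c)² = (1×0.0608)² = 0.00370;  (-2·δp/p)² = (-2×0.0399)² = 0.00637;  (2·δz/z)² = (2×0.0868)² = 0.0301
δQ/Q = √(0.0946) = 0.308
Q = 46.0, so δQ = 0.308 × 46.0 = 14.2.

14.2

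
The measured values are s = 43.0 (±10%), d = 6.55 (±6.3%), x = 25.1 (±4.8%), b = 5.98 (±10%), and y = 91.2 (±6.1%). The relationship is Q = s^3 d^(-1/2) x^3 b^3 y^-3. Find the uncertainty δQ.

67200

Relative error in a monomial: (δQ/Q)² = Σ (nᵢ · δxᵢ/xᵢ)².
  (3·δs/s)² = (3×0.100)² = 0.0900;  (−½·δd/d)² = (-0.5×0.0630)² = 0.000992;  (3·δx/x)² = (3×0.0480)² = 0.0207;  (3·δb/b)² = (3×0.100)² = 0.0900;  (-3·δy/y)² = (-3×0.0610)² = 0.0335
δQ/Q = √(0.235) = 0.485
Q = 1.38e+05, so δQ = 0.485 × 1.38e+05 = 67200.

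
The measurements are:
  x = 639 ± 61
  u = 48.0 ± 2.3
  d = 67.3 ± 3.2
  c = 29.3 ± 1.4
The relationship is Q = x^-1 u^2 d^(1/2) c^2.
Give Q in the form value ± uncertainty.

25400 ± 4250

Products/powers → add relative errors in quadrature, weighted by exponent:
  (-1·δx/x)² = (-1×0.0955)² = 0.00911;  (2·δu/u)² = (2×0.0479)² = 0.00918;  (½·δd/d)² = (0.5×0.0475)² = 0.000565;  (2·δc/c)² = (2×0.0478)² = 0.00913
δQ/Q = √(0.0280) = 0.167
Q = 25400, so δQ = 0.167 × 25400 = 4250.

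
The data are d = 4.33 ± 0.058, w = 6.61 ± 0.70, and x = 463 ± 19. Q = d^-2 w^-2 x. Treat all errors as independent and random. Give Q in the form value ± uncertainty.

0.565 ± 0.123

Relative error in a monomial: (δQ/Q)² = Σ (nᵢ · δxᵢ/xᵢ)².
  (-2·δd/d)² = (-2×0.0134)² = 0.000718;  (-2·δw/w)² = (-2×0.106)² = 0.0449;  (1·δx/x)² = (1×0.0410)² = 0.00168
δQ/Q = √(0.0473) = 0.217
Q = 0.565, so δQ = 0.217 × 0.565 = 0.123.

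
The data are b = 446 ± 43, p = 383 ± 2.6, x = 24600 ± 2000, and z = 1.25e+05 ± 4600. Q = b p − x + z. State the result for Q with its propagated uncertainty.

Let w = b·p = 1.71e+05. δw/w = √((1·δb/b)² + (1·δp/p)²) = √(0.00930 + 4.61e-05) = 0.0967, so δw = 16500.
Q = w − x + z: δQ = √(δw² + δx² + δz²) = √(2.73e+08 + 4e+06 + 2.12e+07) = 17300
Q = 2.71e+05.

(2.71 ± 0.173) × 10^5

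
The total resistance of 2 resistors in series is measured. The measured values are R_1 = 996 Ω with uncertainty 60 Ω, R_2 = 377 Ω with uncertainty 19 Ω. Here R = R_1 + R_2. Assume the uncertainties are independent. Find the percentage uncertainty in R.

4.58%

Each term contributes (cᵢ δxᵢ)² to (δR)²:
  (δR_1)² = 3600;  (δR_2)² = 361
δR = √(3960) = 62.9 Ω
R = 1370 Ω, so δR/R = 62.9/1370 = 0.0458.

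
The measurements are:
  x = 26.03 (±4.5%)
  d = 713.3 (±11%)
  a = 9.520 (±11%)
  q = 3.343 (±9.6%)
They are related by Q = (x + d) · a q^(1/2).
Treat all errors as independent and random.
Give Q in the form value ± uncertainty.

Let u = x + d = 739.3. δu = √(δx² + δd²) = √(1.37 + 6160) = 78.5, so δu/u = 0.106.
Q is then a monomial in u, a, q:
δQ/Q = √((δu/u)² + (1·δa/a)² + (½·δq/q)²) = √(0.0113 + 0.0121 + 0.00230) = 0.160
Q = 12870, so δQ = 0.160 × 12870 = 2060.

12870 ± 2060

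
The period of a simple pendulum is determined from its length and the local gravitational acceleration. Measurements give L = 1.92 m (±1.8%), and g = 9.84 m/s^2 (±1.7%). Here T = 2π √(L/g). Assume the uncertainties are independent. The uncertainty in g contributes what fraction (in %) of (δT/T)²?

(δT/T)² = (½·δL/L)² + (−½·δg/g)²
  L term: (0.5×0.0180)² = 8.1e-05
  g term: (-0.5×0.0170)² = 7.23e-05
Total = 0.000153. Share from g = 7.23e-05/0.000153 = 0.471.

47.1%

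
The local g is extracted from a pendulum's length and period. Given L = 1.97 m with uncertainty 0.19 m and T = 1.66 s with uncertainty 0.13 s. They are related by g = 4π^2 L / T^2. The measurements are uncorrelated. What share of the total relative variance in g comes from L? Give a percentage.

(δg/g)² = (1·δL/L)² + (-2·δT/T)²
  L term: (1×0.0964)² = 0.00930
  T term: (-2×0.0783)² = 0.0245
Total = 0.0338. Share from L = 0.00930/0.0338 = 0.275.

27.5%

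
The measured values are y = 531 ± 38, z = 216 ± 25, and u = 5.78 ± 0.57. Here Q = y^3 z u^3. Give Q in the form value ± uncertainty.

For a monomial Q ∝ y^3, z, u^3, fractional errors add in quadrature:
  (3·δy/y)² = (3×0.0716)² = 0.0461;  (1·δz/z)² = (1×0.116)² = 0.0134;  (3·δu/u)² = (3×0.0986)² = 0.0875
δQ/Q = √(0.147) = 0.383
Q = 6.24e+12, so δQ = 0.383 × 6.24e+12 = 2.39e+12.

(6.24 ± 2.39) × 10^12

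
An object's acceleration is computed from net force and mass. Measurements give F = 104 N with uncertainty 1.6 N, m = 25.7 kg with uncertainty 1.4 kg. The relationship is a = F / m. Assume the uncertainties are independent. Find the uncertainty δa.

0.229 m/s^2

a is a product of powers, so relative uncertainties combine in quadrature:
  (1·δF/F)² = (1×0.0154)² = 0.000237;  (-1·δm/m)² = (-1×0.0545)² = 0.00297
δa/a = √(0.00320) = 0.0566
a = 4.05 m/s^2, so δa = 0.0566 × 4.05 = 0.229 m/s^2.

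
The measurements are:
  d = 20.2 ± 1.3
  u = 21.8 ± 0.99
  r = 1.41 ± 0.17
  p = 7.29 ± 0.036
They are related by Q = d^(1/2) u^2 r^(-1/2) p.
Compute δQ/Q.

Q is a product of powers, so relative uncertainties combine in quadrature:
  (½·δd/d)² = (0.5×0.0644)² = 0.00104;  (2·δu/u)² = (2×0.0454)² = 0.00825;  (−½·δr/r)² = (-0.5×0.121)² = 0.00363;  (1·δp/p)² = (1×0.00494)² = 2.44e-05
δQ/Q = √(0.0129) = 0.114

0.114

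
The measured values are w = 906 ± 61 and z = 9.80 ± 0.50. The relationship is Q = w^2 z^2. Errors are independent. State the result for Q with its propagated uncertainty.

Since Q is a product/quotient, work with relative uncertainties:
  (2·δw/w)² = (2×0.0673)² = 0.0181;  (2·δz/z)² = (2×0.0510)² = 0.0104
δQ/Q = √(0.0285) = 0.169
Q = 7.88e+07, so δQ = 0.169 × 7.88e+07 = 1.33e+07.

(7.88 ± 1.33) × 10^7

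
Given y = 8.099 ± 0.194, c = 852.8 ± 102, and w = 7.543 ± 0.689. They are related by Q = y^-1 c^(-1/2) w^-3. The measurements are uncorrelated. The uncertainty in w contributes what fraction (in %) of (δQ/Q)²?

94.8%

(δQ/Q)² = (-1·δy/y)² + (−½·δc/c)² + (-3·δw/w)²
  y term: (-1×0.0240)² = 0.000574
  c term: (-0.5×0.120)² = 0.00358
  w term: (-3×0.0913)² = 0.0751
Total = 0.0792. Share from w = 0.0751/0.0792 = 0.948.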